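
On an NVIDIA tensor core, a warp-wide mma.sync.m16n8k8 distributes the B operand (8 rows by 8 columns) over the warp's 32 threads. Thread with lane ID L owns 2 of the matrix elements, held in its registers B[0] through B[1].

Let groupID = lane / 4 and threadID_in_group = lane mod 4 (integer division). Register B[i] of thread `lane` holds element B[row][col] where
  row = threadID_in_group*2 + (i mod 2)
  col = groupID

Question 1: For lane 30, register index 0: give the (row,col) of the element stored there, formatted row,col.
lane 30: grp=7 (30/4), tig=2 (30%4)
i=0: r=2*2+0=4, c=grp=7

4,7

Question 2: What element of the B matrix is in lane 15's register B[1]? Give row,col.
7,3

lane 15: grp=3 (15/4), tig=3 (15%4)
i=1: r=3*2+1=7, c=grp=3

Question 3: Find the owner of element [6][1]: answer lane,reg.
c=1→G=1  r=6→T=3,p=0
L=1*4+3=7  i=0=0

7,0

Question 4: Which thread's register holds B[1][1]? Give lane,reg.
c=1→G=1  r=1→T=0,p=1
L=1*4+0=4  i=1=1

4,1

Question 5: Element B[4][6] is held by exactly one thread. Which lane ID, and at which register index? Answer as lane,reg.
26,0

c:6=>grp=6  r:4=>tig=2,lo=0
L=6*4+2=26  i=0=0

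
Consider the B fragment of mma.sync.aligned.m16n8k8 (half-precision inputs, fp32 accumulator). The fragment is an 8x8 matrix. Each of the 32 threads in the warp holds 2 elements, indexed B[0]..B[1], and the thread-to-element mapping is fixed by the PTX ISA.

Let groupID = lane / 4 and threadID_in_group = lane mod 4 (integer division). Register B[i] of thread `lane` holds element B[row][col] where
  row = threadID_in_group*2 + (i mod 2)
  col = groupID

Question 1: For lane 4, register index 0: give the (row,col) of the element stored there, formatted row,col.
lane 4->4/4=1, 4 mod 4=0
i=0  r:2·0+0->0  c:1

0,1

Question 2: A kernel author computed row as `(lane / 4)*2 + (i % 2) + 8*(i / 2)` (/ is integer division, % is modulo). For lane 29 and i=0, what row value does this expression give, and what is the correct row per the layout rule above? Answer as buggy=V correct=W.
buggy=14 correct=2

`(lane / 4)*2 + (i % 2) + 8*(i / 2)`[29,0]⇒14
L=29⇒gr=29>>2=7, th=29&3=1
[0]⇒row 1·2+0=2  col gr=7
row: 14 vs 2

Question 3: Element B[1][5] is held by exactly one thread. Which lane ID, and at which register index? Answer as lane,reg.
20,1

c:5=>grp=5  r:1=>tig=0,lo=1
L=5*4+0=20  i=1=1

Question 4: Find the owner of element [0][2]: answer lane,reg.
8,0

c=2->g=2  r=0->t=0,b0=0
L=2*4+0=8  i=0=0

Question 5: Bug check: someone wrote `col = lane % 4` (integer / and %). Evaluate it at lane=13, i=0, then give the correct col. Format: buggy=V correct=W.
buggy=1 correct=3

`lane % 4`[13,0]->1
lane 13: g=3 (13/4), t=1 (13%4)
i=0: r=1*2+0=2, c=g=3
col: 1 vs 3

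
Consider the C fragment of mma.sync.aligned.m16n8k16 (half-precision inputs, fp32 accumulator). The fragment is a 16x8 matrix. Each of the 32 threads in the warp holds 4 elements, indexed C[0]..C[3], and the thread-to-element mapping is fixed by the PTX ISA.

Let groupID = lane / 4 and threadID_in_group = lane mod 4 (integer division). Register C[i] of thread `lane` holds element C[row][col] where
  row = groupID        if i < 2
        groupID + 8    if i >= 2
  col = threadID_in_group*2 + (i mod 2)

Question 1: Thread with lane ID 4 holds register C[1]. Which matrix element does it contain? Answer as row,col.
lane 4: grp=1 (4/4), tig=0 (4%4)
i=1: r=1+0=1, c=0*2+1=1

1,1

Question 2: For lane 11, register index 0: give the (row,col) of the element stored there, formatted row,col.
2,6

11: gid=2,tid=3
[0] (2+0,3*2+0) = (2,6)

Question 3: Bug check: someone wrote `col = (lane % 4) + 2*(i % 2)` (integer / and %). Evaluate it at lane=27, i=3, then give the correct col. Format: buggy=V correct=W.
buggy=5 correct=7

`(lane % 4) + 2*(i % 2)`[27,3]->5
L=27->g=27>>2=6, t=27&3=3
[3]->row 6+8=14  col 3·2+1=7
col: 5 vs 7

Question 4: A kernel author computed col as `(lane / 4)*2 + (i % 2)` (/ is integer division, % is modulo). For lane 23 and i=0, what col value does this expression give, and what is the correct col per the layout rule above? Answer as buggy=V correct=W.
`(lane / 4)*2 + (i % 2)`[23,0]⇒10
L=23⇒gr=23>>2=5, th=23&3=3
[0]⇒row 5+0=5  col 3·2+0=6
col: 10 vs 6

buggy=10 correct=6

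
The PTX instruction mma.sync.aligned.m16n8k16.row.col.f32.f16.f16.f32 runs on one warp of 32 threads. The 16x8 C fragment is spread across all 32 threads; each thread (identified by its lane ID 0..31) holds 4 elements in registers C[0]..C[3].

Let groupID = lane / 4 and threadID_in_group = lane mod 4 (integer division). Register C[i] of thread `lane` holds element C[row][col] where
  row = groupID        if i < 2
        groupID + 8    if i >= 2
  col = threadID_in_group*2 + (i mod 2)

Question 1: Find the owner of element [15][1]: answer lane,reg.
28,3

r:15=>grp=7,rB=1  c:1=>tig=0,lo=1
L=7*4+0=28  i=1*2+1=3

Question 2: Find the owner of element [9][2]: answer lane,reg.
r=9→G=1,rhi=1  c=2→T=1,p=0
L=1*4+1=5  i=1*2+0=2

5,2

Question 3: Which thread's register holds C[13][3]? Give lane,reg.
r: 13->gid=5,r8=1  c: 3->tid=1,i&1=1
L=5*4+1=21  i=1*2+1=3

21,3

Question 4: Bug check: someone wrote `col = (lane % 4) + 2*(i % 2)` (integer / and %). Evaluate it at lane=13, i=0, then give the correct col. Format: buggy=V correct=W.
buggy=1 correct=2

`(lane % 4) + 2*(i % 2)`[13,0]⇒1
L=13⇒gr=13>>2=3, th=13&3=1
[0]⇒row 3+0=3  col 1·2+0=2
col: 1 vs 2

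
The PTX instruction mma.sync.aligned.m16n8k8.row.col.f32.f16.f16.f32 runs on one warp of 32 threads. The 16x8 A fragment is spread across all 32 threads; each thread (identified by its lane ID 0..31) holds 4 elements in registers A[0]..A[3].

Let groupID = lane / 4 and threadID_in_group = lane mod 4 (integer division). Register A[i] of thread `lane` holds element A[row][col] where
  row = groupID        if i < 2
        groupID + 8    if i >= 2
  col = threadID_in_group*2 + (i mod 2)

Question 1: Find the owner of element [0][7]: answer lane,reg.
3,1

r:0=>grp=0,rB=0  c:7=>tig=3,lo=1
L=0*4+3=3  i=0*2+1=1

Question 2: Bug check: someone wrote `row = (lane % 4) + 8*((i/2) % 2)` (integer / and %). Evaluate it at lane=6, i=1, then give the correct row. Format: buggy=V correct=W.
`(lane % 4) + 8*((i/2) % 2)`[6,1]⇒2
L=6⇒gr=6>>2=1, th=6&3=2
[1]⇒row 1+0=1  col 2·2+1=5
row: 2 vs 1

buggy=2 correct=1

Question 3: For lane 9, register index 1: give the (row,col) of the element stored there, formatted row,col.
9: g=2,t=1
[1] (2+0,1*2+1) = (2,3)

2,3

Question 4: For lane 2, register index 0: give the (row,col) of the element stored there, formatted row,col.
0,4

L=2=>grp=2>>2=0, tig=2&3=2
[0]=>row 0+0=0  col 2·2+0=4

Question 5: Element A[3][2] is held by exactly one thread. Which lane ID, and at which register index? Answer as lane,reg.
13,0

r=3->g=3,rb=0  c=2->t=1,b0=0
L=3*4+1=13  i=0*2+0=0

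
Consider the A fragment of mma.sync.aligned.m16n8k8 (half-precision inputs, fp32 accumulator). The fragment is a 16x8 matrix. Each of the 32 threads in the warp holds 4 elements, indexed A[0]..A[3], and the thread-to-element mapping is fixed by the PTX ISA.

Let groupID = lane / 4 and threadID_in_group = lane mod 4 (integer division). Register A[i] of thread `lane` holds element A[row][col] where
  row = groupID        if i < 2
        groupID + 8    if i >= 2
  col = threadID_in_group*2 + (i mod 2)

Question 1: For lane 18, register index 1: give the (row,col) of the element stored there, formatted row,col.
lane 18: g=4 (18/4), t=2 (18%4)
i=1: r=4+0=4, c=2*2+1=5

4,5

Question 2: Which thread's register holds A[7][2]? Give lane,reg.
29,0

r=7⇒gr=7,Rb=0  c=2⇒th=1,odd=0
L=7*4+1=29  i=0*2+0=0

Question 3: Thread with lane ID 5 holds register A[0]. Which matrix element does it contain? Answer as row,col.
1,2

5: g=1,t=1
[0] (1+0,1*2+0) = (1,2)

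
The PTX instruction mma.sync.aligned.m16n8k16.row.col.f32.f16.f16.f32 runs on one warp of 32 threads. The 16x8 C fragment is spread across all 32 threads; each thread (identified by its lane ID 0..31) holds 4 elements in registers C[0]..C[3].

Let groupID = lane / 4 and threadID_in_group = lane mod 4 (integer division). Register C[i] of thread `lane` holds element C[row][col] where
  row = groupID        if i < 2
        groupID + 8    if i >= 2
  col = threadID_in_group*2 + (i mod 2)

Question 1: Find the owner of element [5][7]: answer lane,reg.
23,1

r=5->g=5,rb=0  c=7->t=3,b0=1
L=5*4+3=23  i=0*2+1=1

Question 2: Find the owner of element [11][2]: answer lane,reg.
13,2

r:11=>grp=3,rB=1  c:2=>tig=1,lo=0
L=3*4+1=13  i=1*2+0=2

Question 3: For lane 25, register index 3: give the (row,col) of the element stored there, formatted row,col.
L=25->g=25>>2=6, t=25&3=1
[3]->row 6+8=14  col 1·2+1=3

14,3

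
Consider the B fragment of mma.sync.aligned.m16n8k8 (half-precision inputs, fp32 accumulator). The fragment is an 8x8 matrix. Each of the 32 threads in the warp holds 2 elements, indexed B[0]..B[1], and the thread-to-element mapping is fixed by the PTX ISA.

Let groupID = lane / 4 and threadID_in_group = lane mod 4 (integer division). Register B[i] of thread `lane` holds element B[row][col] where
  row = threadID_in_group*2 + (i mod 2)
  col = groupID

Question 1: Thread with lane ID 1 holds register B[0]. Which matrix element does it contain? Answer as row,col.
2,0

L=1⇒gr=1>>2=0, th=1&3=1
[0]⇒row 1·2+0=2  col gr=0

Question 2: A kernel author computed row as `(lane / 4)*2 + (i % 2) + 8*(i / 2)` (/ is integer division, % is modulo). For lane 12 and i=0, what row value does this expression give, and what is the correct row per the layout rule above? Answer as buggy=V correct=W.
`(lane / 4)*2 + (i % 2) + 8*(i / 2)`[12,0]⇒6
lane 12⇒12/4=3, 12 mod 4=0
i=0  r:2·0+0⇒0  c:3
row: 6 vs 0

buggy=6 correct=0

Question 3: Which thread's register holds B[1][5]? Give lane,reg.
c=5->g=5  r=1->t=0,b0=1
L=5*4+0=20  i=1=1

20,1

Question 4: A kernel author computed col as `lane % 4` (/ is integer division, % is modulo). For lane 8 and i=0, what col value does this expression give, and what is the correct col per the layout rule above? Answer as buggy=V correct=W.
`lane % 4`[8,0]->0
lane 8->8/4=2, 8 mod 4=0
i=0  r:2·0+0->0  c:2
col: 0 vs 2

buggy=0 correct=2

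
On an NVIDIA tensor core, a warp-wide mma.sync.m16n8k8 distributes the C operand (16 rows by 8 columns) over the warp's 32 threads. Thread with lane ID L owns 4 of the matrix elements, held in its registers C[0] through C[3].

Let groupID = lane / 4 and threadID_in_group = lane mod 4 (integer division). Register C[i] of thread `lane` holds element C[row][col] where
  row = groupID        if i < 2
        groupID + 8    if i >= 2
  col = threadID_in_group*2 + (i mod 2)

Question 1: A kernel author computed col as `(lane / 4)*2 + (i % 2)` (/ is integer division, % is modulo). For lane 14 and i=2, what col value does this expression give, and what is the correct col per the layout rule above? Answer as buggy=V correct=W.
`(lane / 4)*2 + (i % 2)`[14,2]->6
lane 14->14/4=3, 14 mod 4=2
i=2  r:3+8->11  c:2·2+0->4
col: 6 vs 4

buggy=6 correct=4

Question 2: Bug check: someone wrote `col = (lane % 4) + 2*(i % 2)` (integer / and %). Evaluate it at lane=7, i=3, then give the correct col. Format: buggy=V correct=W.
`(lane % 4) + 2*(i % 2)`[7,3]->5
lane 7: g=1 (7/4), t=3 (7%4)
i=3: r=1+8=9, c=3*2+1=7
col: 5 vs 7

buggy=5 correct=7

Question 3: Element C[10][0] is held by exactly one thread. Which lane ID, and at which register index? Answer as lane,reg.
8,2

r=10⇒gr=2,Rb=1  c=0⇒th=0,odd=0
L=2*4+0=8  i=1*2+0=2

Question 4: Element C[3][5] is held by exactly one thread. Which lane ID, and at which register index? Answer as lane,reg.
r=3→G=3,rhi=0  c=5→T=2,p=1
L=3*4+2=14  i=0*2+1=1

14,1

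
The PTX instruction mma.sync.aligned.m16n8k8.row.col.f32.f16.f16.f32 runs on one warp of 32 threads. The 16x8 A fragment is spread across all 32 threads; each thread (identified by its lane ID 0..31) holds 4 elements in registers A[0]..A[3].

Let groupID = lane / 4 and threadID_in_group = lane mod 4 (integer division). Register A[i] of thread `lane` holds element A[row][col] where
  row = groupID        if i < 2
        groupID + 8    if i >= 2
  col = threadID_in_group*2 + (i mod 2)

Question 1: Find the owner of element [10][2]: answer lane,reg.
9,2

r=10->g=2,rb=1  c=2->t=1,b0=0
L=2*4+1=9  i=1*2+0=2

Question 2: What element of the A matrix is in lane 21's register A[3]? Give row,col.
13,3

L=21→G=21>>2=5, T=21&3=1
[3]→row 5+8=13  col 1·2+1=3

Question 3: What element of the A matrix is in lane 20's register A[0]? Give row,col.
5,0

lane 20: G=5 (20/4), T=0 (20%4)
i=0: r=5+0=5, c=0*2+0=0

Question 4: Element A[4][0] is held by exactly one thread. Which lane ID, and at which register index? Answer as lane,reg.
r=4->g=4,rb=0  c=0->t=0,b0=0
L=4*4+0=16  i=0*2+0=0

16,0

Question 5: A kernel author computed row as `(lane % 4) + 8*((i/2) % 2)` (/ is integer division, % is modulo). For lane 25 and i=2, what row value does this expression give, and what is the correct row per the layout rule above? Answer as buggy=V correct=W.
buggy=9 correct=14

`(lane % 4) + 8*((i/2) % 2)`[25,2]->9
lane 25->25/4=6, 25 mod 4=1
i=2  r:6+8->14  c:2·1+0->2
row: 9 vs 14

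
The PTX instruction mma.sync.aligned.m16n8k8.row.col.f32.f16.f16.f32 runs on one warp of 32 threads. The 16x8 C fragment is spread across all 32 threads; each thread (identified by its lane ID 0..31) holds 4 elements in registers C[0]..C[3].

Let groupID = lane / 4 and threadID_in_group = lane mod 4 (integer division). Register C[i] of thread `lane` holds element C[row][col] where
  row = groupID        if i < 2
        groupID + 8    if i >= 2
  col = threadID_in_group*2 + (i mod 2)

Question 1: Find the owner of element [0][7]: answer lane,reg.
r=0⇒gr=0,Rb=0  c=7⇒th=3,odd=1
L=0*4+3=3  i=0*2+1=1

3,1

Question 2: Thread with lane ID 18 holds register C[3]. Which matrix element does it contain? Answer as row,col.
lane 18=>18/4=4, 18 mod 4=2
i=3  r:4+8=>12  c:2·2+1=>5

12,5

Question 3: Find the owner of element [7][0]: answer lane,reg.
r=7->g=7,rb=0  c=0->t=0,b0=0
L=7*4+0=28  i=0*2+0=0

28,0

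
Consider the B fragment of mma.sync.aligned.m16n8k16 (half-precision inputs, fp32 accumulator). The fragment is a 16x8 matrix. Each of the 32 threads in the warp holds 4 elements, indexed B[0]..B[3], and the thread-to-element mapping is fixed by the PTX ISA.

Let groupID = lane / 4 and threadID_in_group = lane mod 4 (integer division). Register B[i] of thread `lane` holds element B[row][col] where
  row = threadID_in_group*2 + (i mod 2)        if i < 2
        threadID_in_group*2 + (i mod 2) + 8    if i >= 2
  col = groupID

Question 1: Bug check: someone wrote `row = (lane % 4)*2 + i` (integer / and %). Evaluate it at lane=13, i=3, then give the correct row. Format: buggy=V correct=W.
`(lane % 4)*2 + i`[13,3]->5
lane 13->13/4=3, 13 mod 4=1
i=3  r:2·1+1+8->11  c:3
row: 5 vs 11

buggy=5 correct=11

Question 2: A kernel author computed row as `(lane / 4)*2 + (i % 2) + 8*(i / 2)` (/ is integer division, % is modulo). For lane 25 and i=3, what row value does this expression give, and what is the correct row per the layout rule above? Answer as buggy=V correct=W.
`(lane / 4)*2 + (i % 2) + 8*(i / 2)`[25,3]→21
L=25→G=25>>2=6, T=25&3=1
[3]→row 1·2+1+8=11  col G=6
row: 21 vs 11

buggy=21 correct=11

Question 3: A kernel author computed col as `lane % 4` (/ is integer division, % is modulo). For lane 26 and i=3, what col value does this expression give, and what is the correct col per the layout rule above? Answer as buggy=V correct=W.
`lane % 4`[26,3]=>2
lane 26=>26/4=6, 26 mod 4=2
i=3  r:2·2+1+8=>13  c:6
col: 2 vs 6

buggy=2 correct=6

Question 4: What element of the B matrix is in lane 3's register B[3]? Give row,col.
15,0

3: grp=0,tig=3
[3] (3*2+1+8,0) = (15,0)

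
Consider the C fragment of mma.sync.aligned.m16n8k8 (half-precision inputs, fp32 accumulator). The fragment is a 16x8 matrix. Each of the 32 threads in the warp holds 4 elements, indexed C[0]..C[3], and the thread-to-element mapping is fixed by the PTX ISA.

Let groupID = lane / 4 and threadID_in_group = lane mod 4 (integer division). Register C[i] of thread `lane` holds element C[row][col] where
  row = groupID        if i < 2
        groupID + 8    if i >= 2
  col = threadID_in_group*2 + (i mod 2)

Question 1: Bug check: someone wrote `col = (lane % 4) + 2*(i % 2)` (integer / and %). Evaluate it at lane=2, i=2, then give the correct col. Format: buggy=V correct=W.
buggy=2 correct=4

`(lane % 4) + 2*(i % 2)`[2,2]→2
L=2→G=2>>2=0, T=2&3=2
[2]→row 0+8=8  col 2·2+0=4
col: 2 vs 4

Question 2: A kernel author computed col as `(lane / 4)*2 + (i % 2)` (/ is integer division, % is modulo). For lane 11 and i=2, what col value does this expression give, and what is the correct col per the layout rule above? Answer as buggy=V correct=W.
buggy=4 correct=6

`(lane / 4)*2 + (i % 2)`[11,2]->4
11: g=2,t=3
[2] (2+8,3*2+0) = (10,6)
col: 4 vs 6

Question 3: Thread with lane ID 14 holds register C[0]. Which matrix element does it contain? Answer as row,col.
3,4

lane 14->14/4=3, 14 mod 4=2
i=0  r:3+0->3  c:2·2+0->4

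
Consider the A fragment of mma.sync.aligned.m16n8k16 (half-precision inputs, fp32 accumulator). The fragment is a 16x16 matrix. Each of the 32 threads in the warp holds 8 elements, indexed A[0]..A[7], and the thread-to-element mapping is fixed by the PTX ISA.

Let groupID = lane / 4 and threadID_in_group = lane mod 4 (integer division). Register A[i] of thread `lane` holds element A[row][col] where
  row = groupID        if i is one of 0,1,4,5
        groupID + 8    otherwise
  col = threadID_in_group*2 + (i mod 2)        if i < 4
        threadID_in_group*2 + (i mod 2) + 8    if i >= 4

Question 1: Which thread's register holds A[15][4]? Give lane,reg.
30,2

r=15->g=7,rb=1  c=4->cb=0,t=2,b0=0
L=7*4+2=30  i=0*4+1*2+0=2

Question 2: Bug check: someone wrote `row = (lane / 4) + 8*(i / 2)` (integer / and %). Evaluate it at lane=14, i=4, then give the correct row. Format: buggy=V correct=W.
buggy=19 correct=3

`(lane / 4) + 8*(i / 2)`[14,4]->19
L=14->gid=14>>2=3, tid=14&3=2
[4]->row 3+0=3  col 2·2+0+8=12
row: 19 vs 3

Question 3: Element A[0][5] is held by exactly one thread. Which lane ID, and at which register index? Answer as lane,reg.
2,1

r: 0->gid=0,r8=0  c: 5->c8=0,tid=2,i&1=1
L=0*4+2=2  i=0*4+0*2+1=1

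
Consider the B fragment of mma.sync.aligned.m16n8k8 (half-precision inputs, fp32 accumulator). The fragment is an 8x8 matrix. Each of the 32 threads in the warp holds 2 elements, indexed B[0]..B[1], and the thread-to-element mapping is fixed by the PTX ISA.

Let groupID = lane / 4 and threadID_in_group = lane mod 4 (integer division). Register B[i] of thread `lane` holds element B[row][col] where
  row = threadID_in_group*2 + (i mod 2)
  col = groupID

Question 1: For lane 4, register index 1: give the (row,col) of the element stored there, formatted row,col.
4: gid=1,tid=0
[1] (0*2+1,1) = (1,1)

1,1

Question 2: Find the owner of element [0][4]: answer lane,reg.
16,0

c: 4->gid=4  r: 0->tid=0,i&1=0
L=4*4+0=16  i=0=0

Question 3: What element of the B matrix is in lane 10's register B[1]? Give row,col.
lane 10: gr=2 (10/4), th=2 (10%4)
i=1: r=2*2+1=5, c=gr=2

5,2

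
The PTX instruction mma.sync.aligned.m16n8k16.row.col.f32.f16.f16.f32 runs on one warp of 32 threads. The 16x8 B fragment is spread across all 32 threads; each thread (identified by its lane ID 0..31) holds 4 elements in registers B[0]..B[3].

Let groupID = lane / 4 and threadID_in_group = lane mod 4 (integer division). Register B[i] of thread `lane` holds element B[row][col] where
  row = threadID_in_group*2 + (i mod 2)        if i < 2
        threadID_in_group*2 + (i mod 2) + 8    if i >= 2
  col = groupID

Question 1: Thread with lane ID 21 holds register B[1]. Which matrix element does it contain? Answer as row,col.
3,5

lane 21->21/4=5, 21 mod 4=1
i=1  r:2·1+1+0->3  c:5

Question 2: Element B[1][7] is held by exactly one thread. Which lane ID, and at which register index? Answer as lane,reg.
28,1

c=7→G=7  r=1→rhi=0,T=0,p=1
L=7*4+0=28  i=0*2+1=1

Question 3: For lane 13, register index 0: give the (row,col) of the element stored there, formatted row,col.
lane 13: g=3 (13/4), t=1 (13%4)
i=0: r=1*2+0+0=2, c=g=3

2,3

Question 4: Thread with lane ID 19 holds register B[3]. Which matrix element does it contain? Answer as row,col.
15,4

L=19->g=19>>2=4, t=19&3=3
[3]->row 3·2+1+8=15  col g=4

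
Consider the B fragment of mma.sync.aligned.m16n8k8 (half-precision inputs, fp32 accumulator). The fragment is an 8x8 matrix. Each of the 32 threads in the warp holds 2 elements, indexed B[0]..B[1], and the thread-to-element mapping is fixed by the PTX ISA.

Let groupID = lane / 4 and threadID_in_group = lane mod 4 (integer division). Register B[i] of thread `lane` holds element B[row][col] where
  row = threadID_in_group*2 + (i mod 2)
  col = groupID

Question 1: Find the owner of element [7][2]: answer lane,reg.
c=2->g=2  r=7->t=3,b0=1
L=2*4+3=11  i=1=1

11,1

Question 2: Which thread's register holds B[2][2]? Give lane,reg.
9,0

c: 2->gid=2  r: 2->tid=1,i&1=0
L=2*4+1=9  i=0=0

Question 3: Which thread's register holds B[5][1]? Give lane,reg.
6,1

c: 1->gid=1  r: 5->tid=2,i&1=1
L=1*4+2=6  i=1=1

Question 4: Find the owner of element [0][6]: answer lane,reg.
24,0

c=6->g=6  r=0->t=0,b0=0
L=6*4+0=24  i=0=0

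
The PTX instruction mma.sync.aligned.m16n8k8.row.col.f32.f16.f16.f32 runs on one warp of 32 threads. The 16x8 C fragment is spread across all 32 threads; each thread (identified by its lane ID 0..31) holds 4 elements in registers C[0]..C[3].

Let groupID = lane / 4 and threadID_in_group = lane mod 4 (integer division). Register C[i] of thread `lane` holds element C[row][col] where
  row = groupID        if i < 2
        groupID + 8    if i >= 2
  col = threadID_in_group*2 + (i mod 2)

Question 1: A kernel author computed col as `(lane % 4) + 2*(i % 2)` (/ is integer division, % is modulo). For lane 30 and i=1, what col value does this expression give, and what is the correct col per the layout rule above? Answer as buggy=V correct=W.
buggy=4 correct=5

`(lane % 4) + 2*(i % 2)`[30,1]->4
lane 30->30/4=7, 30 mod 4=2
i=1  r:7+0->7  c:2·2+1->5
col: 4 vs 5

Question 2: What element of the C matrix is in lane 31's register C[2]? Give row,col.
L=31->g=31>>2=7, t=31&3=3
[2]->row 7+8=15  col 3·2+0=6

15,6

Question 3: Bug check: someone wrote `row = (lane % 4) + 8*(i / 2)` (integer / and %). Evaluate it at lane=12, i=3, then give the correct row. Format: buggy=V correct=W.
buggy=8 correct=11

`(lane % 4) + 8*(i / 2)`[12,3]->8
12: g=3,t=0
[3] (3+8,0*2+1) = (11,1)
row: 8 vs 11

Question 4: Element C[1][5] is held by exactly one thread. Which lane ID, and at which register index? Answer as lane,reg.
r=1->g=1,rb=0  c=5->t=2,b0=1
L=1*4+2=6  i=0*2+1=1

6,1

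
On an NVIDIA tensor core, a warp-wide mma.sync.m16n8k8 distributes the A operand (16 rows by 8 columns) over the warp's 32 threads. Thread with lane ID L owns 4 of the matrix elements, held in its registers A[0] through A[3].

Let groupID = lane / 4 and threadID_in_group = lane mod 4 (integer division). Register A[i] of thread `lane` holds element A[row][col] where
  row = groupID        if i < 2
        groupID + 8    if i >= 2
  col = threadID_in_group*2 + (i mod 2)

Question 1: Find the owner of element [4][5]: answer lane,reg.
r: 4->gid=4,r8=0  c: 5->tid=2,i&1=1
L=4*4+2=18  i=0*2+1=1

18,1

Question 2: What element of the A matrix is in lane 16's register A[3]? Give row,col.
12,1

lane 16->16/4=4, 16 mod 4=0
i=3  r:4+8->12  c:2·0+1->1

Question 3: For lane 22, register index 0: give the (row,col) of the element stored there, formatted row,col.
5,4

22: gr=5,th=2
[0] (5+0,2*2+0) = (5,4)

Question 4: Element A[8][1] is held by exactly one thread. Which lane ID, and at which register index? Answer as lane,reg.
r=8->g=0,rb=1  c=1->t=0,b0=1
L=0*4+0=0  i=1*2+1=3

0,3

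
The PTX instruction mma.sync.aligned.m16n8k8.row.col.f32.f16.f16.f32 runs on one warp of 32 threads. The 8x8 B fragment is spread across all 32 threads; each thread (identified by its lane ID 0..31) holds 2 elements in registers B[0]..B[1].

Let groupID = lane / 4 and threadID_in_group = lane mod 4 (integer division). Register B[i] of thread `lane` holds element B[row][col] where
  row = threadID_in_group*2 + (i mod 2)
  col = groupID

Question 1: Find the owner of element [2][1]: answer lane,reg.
c: 1->gid=1  r: 2->tid=1,i&1=0
L=1*4+1=5  i=0=0

5,0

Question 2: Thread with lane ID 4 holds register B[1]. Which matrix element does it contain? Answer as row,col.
1,1

lane 4=>4/4=1, 4 mod 4=0
i=1  r:2·0+1=>1  c:1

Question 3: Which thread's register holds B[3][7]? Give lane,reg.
c: 7->gid=7  r: 3->tid=1,i&1=1
L=7*4+1=29  i=1=1

29,1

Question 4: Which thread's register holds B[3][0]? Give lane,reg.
c: 0->gid=0  r: 3->tid=1,i&1=1
L=0*4+1=1  i=1=1

1,1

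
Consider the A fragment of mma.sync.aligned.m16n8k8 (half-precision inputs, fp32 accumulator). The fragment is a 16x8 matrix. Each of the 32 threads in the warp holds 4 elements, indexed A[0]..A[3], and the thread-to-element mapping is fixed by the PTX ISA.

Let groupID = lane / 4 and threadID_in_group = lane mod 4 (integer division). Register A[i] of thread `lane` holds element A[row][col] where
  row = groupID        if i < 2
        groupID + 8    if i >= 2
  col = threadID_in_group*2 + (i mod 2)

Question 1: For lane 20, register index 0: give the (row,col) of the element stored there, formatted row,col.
L=20⇒gr=20>>2=5, th=20&3=0
[0]⇒row 5+0=5  col 0·2+0=0

5,0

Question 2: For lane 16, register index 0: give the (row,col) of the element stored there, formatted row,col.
16: g=4,t=0
[0] (4+0,0*2+0) = (4,0)

4,0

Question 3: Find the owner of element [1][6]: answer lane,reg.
r=1→G=1,rhi=0  c=6→T=3,p=0
L=1*4+3=7  i=0*2+0=0

7,0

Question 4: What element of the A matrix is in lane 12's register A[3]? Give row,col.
12: gr=3,th=0
[3] (3+8,0*2+1) = (11,1)

11,1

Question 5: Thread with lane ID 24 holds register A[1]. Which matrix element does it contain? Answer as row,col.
L=24→G=24>>2=6, T=24&3=0
[1]→row 6+0=6  col 0·2+1=1

6,1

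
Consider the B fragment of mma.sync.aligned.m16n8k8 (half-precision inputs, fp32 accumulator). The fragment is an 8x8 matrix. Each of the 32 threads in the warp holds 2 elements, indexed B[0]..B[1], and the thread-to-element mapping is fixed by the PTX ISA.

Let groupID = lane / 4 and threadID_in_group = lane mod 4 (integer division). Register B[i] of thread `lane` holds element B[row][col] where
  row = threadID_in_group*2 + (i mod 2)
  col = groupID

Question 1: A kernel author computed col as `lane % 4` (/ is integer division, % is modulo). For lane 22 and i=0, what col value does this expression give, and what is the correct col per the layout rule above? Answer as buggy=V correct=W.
buggy=2 correct=5

`lane % 4`[22,0]⇒2
lane 22⇒22/4=5, 22 mod 4=2
i=0  r:2·2+0⇒4  c:5
col: 2 vs 5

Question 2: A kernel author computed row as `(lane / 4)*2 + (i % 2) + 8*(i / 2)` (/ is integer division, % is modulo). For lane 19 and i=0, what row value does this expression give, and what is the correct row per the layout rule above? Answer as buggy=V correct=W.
buggy=8 correct=6

`(lane / 4)*2 + (i % 2) + 8*(i / 2)`[19,0]->8
L=19->gid=19>>2=4, tid=19&3=3
[0]->row 3·2+0=6  col gid=4
row: 8 vs 6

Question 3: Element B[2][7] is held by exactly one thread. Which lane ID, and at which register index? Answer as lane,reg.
c=7->g=7  r=2->t=1,b0=0
L=7*4+1=29  i=0=0

29,0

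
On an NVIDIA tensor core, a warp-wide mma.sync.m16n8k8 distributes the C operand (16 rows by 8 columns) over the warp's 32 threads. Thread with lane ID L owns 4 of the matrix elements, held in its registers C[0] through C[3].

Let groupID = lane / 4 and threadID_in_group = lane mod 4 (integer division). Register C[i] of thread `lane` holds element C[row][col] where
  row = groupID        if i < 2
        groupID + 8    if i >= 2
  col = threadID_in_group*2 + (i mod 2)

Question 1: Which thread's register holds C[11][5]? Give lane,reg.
14,3

r=11⇒gr=3,Rb=1  c=5⇒th=2,odd=1
L=3*4+2=14  i=1*2+1=3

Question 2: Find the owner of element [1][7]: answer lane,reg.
r=1->g=1,rb=0  c=7->t=3,b0=1
L=1*4+3=7  i=0*2+1=1

7,1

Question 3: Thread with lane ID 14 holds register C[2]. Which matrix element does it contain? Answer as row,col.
11,4

14: grp=3,tig=2
[2] (3+8,2*2+0) = (11,4)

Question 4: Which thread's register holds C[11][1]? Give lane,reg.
12,3

r=11->g=3,rb=1  c=1->t=0,b0=1
L=3*4+0=12  i=1*2+1=3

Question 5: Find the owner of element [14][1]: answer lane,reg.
24,3

r: 14->gid=6,r8=1  c: 1->tid=0,i&1=1
L=6*4+0=24  i=1*2+1=3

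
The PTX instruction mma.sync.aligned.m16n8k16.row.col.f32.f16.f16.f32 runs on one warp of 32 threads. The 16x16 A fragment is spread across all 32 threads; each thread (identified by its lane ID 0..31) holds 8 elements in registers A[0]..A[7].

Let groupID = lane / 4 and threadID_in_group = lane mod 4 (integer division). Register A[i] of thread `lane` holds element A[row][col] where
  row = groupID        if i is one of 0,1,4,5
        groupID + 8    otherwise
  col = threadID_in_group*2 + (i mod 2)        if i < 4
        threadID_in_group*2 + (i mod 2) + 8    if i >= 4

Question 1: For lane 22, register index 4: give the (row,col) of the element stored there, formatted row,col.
5,12

lane 22: G=5 (22/4), T=2 (22%4)
i=4: r=5+0=5, c=2*2+0+8=12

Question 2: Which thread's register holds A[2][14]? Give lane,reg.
r:2=>grp=2,rB=0  c:14=>cB=1,tig=3,lo=0
L=2*4+3=11  i=1*4+0*2+0=4

11,4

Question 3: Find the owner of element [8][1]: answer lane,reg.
0,3

r=8->g=0,rb=1  c=1->cb=0,t=0,b0=1
L=0*4+0=0  i=0*4+1*2+1=3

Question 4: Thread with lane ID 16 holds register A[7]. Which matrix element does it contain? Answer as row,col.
12,9

L=16->gid=16>>2=4, tid=16&3=0
[7]->row 4+8=12  col 0·2+1+8=9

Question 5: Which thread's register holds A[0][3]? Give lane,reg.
r: 0->gid=0,r8=0  c: 3->c8=0,tid=1,i&1=1
L=0*4+1=1  i=0*4+0*2+1=1

1,1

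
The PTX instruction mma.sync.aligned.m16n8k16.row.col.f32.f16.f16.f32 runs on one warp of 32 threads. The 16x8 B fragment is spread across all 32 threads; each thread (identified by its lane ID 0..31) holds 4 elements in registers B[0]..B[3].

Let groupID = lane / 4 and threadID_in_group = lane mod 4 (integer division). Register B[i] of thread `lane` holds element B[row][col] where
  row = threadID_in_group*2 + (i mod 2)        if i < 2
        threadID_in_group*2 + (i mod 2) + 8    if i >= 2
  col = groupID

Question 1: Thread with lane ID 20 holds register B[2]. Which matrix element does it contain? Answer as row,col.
L=20->gid=20>>2=5, tid=20&3=0
[2]->row 0·2+0+8=8  col gid=5

8,5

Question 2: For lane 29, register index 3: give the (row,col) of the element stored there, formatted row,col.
lane 29: G=7 (29/4), T=1 (29%4)
i=3: r=1*2+1+8=11, c=G=7

11,7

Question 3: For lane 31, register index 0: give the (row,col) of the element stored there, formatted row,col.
lane 31: grp=7 (31/4), tig=3 (31%4)
i=0: r=3*2+0+0=6, c=grp=7

6,7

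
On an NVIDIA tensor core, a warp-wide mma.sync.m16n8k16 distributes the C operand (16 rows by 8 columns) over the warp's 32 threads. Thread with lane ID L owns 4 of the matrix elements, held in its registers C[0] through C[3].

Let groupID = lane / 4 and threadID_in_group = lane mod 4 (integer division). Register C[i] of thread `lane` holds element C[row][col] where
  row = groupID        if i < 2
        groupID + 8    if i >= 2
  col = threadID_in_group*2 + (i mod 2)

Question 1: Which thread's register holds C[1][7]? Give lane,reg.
7,1

r:1=>grp=1,rB=0  c:7=>tig=3,lo=1
L=1*4+3=7  i=0*2+1=1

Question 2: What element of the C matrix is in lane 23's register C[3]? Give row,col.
lane 23->23/4=5, 23 mod 4=3
i=3  r:5+8->13  c:2·3+1->7

13,7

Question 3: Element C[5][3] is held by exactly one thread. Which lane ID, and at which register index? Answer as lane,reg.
r=5⇒gr=5,Rb=0  c=3⇒th=1,odd=1
L=5*4+1=21  i=0*2+1=1

21,1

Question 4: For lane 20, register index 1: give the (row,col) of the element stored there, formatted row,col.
5,1

20: grp=5,tig=0
[1] (5+0,0*2+1) = (5,1)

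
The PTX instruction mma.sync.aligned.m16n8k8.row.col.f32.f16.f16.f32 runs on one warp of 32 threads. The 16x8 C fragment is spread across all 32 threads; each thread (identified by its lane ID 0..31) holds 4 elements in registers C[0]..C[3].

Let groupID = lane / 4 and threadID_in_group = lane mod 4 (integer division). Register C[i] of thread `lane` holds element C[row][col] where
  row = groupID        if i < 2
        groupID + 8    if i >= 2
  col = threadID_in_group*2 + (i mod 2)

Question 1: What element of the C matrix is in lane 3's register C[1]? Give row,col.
lane 3->3/4=0, 3 mod 4=3
i=1  r:0+0->0  c:2·3+1->7

0,7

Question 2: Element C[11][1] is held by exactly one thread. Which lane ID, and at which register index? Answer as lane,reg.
r=11->g=3,rb=1  c=1->t=0,b0=1
L=3*4+0=12  i=1*2+1=3

12,3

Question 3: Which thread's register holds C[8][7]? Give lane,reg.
r=8⇒gr=0,Rb=1  c=7⇒th=3,odd=1
L=0*4+3=3  i=1*2+1=3

3,3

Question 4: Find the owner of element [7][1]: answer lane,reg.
r=7⇒gr=7,Rb=0  c=1⇒th=0,odd=1
L=7*4+0=28  i=0*2+1=1

28,1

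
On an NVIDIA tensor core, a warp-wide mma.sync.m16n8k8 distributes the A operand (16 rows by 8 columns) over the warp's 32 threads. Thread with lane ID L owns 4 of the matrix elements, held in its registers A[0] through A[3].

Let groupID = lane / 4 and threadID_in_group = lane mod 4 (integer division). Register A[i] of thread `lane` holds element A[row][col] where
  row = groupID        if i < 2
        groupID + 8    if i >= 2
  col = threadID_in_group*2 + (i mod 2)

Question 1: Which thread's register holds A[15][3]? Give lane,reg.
r: 15->gid=7,r8=1  c: 3->tid=1,i&1=1
L=7*4+1=29  i=1*2+1=3

29,3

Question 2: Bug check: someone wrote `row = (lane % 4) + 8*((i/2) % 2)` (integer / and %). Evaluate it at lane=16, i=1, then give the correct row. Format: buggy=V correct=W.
`(lane % 4) + 8*((i/2) % 2)`[16,1]⇒0
lane 16: gr=4 (16/4), th=0 (16%4)
i=1: r=4+0=4, c=0*2+1=1
row: 0 vs 4

buggy=0 correct=4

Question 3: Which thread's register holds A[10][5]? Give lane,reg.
10,3

r=10→G=2,rhi=1  c=5→T=2,p=1
L=2*4+2=10  i=1*2+1=3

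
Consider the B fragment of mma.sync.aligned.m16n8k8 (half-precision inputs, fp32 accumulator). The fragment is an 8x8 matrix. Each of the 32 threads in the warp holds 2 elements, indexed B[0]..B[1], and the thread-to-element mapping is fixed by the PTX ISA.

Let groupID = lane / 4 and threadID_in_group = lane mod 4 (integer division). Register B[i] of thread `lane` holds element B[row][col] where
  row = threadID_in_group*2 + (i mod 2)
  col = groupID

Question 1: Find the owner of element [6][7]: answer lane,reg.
31,0

c=7->g=7  r=6->t=3,b0=0
L=7*4+3=31  i=0=0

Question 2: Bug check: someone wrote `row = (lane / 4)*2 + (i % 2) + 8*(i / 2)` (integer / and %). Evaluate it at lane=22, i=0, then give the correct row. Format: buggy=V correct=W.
`(lane / 4)*2 + (i % 2) + 8*(i / 2)`[22,0]->10
lane 22->22/4=5, 22 mod 4=2
i=0  r:2·2+0->4  c:5
row: 10 vs 4

buggy=10 correct=4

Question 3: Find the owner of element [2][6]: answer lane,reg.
25,0

c: 6->gid=6  r: 2->tid=1,i&1=0
L=6*4+1=25  i=0=0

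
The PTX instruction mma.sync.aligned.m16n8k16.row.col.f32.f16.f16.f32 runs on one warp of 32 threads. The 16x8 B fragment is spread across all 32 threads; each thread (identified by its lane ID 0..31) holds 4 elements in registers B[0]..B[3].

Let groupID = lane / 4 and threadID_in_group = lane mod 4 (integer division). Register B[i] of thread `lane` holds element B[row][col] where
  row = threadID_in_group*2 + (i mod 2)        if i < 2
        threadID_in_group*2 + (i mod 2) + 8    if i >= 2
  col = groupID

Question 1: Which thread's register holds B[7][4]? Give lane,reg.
c:4=>grp=4  r:7=>rB=0,tig=3,lo=1
L=4*4+3=19  i=0*2+1=1

19,1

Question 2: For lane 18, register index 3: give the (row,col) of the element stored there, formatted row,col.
18: G=4,T=2
[3] (2*2+1+8,4) = (13,4)

13,4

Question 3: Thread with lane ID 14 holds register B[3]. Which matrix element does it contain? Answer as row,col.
13,3

lane 14: g=3 (14/4), t=2 (14%4)
i=3: r=2*2+1+8=13, c=g=3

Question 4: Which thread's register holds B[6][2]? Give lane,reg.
11,0

c=2⇒gr=2  r=6⇒Rb=0,th=3,odd=0
L=2*4+3=11  i=0*2+0=0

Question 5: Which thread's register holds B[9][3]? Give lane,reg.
12,3

c=3→G=3  r=9→rhi=1,T=0,p=1
L=3*4+0=12  i=1*2+1=3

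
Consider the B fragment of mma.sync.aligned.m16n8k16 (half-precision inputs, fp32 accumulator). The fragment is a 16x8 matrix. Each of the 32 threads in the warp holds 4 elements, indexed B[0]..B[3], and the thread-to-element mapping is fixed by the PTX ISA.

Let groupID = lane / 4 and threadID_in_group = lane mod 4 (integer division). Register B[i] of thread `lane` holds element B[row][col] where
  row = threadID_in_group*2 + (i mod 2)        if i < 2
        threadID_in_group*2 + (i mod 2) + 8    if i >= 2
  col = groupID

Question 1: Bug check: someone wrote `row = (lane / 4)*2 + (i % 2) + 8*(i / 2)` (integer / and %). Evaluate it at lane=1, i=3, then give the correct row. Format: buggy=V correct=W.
`(lane / 4)*2 + (i % 2) + 8*(i / 2)`[1,3]->9
lane 1->1/4=0, 1 mod 4=1
i=3  r:2·1+1+8->11  c:0
row: 9 vs 11

buggy=9 correct=11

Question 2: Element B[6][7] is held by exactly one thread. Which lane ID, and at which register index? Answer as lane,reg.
31,0

c=7⇒gr=7  r=6⇒Rb=0,th=3,odd=0
L=7*4+3=31  i=0*2+0=0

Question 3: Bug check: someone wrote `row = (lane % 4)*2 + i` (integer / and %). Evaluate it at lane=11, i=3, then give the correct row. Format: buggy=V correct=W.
buggy=9 correct=15

`(lane % 4)*2 + i`[11,3]⇒9
lane 11⇒11/4=2, 11 mod 4=3
i=3  r:2·3+1+8⇒15  c:2
row: 9 vs 15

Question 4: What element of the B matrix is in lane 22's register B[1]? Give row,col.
5,5

lane 22: gid=5 (22/4), tid=2 (22%4)
i=1: r=2*2+1+0=5, c=gid=5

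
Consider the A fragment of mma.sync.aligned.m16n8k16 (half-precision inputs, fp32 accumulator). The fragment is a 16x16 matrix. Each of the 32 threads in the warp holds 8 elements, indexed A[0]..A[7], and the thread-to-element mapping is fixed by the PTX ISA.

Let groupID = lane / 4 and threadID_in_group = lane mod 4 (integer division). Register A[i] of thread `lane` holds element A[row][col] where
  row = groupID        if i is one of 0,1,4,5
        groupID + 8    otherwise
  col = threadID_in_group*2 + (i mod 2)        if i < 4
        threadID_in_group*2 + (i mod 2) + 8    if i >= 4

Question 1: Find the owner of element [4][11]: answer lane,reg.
r=4→G=4,rhi=0  c=11→chi=1,T=1,p=1
L=4*4+1=17  i=1*4+0*2+1=5

17,5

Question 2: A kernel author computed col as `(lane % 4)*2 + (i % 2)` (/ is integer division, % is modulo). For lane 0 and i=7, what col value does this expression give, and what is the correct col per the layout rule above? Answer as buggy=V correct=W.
`(lane % 4)*2 + (i % 2)`[0,7]->1
0: gid=0,tid=0
[7] (0+8,0*2+1+8) = (8,9)
col: 1 vs 9

buggy=1 correct=9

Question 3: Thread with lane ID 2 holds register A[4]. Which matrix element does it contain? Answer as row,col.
0,12

L=2⇒gr=2>>2=0, th=2&3=2
[4]⇒row 0+0=0  col 2·2+0+8=12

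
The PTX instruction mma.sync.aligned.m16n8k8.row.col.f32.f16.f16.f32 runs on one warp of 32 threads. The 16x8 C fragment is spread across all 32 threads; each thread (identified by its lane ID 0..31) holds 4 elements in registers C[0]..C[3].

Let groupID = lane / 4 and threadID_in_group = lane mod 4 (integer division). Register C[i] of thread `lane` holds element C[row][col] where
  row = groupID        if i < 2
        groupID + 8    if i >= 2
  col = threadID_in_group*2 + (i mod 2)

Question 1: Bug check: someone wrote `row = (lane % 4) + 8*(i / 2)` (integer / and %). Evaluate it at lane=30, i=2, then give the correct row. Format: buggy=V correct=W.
buggy=10 correct=15

`(lane % 4) + 8*(i / 2)`[30,2]->10
L=30->g=30>>2=7, t=30&3=2
[2]->row 7+8=15  col 2·2+0=4
row: 10 vs 15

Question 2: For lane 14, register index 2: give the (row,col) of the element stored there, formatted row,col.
lane 14->14/4=3, 14 mod 4=2
i=2  r:3+8->11  c:2·2+0->4

11,4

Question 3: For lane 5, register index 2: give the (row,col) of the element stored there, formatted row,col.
lane 5: gid=1 (5/4), tid=1 (5%4)
i=2: r=1+8=9, c=1*2+0=2

9,2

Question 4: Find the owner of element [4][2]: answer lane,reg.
r:4=>grp=4,rB=0  c:2=>tig=1,lo=0
L=4*4+1=17  i=0*2+0=0

17,0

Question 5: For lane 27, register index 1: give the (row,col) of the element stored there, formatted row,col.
6,7

lane 27: grp=6 (27/4), tig=3 (27%4)
i=1: r=6+0=6, c=3*2+1=7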